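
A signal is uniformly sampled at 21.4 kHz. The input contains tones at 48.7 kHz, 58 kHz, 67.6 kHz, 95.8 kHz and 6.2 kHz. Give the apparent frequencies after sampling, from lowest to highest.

3.4 kHz, 5.9 kHz, 6.2 kHz, 10.2 kHz

fs/2 = 10.7 kHz.
48.7 kHz mod fs = 5.9 kHz.
5.9 kHz ≤ fs/2 = 10.7 kHz, appears at 5.9 kHz.
58 kHz mod fs = 15.2 kHz.
15.2 kHz > fs/2 = 10.7 kHz, folds to fs − 15.2 kHz = 6.2 kHz.
67.6 kHz mod fs = 3.4 kHz.
3.4 kHz ≤ fs/2 = 10.7 kHz, appears at 3.4 kHz.
95.8 kHz mod fs = 10.2 kHz.
10.2 kHz ≤ fs/2 = 10.7 kHz, appears at 10.2 kHz.
6.2 kHz ≤ fs/2 = 10.7 kHz, passes unchanged.
Distinct values: {3.4 kHz, 5.9 kHz, 6.2 kHz, 10.2 kHz}.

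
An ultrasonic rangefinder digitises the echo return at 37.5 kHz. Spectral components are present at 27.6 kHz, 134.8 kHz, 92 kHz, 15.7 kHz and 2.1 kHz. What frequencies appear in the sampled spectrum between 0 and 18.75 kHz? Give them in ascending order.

fs/2 = 18.75 kHz.
27.6 kHz > fs/2 = 18.75 kHz, folds to fs − 27.6 kHz = 9.9 kHz.
134.8 kHz mod fs = 22.3 kHz.
22.3 kHz > fs/2 = 18.75 kHz, folds to fs − 22.3 kHz = 15.2 kHz.
92 kHz mod fs = 17 kHz.
17 kHz ≤ fs/2 = 18.75 kHz, appears at 17 kHz.
15.7 kHz ≤ fs/2 = 18.75 kHz, passes unchanged.
2.1 kHz ≤ fs/2 = 18.75 kHz, passes unchanged.
Distinct values: {2.1 kHz, 9.9 kHz, 15.2 kHz, 15.7 kHz, 17 kHz}.

2.1 kHz, 9.9 kHz, 15.2 kHz, 15.7 kHz, 17 kHz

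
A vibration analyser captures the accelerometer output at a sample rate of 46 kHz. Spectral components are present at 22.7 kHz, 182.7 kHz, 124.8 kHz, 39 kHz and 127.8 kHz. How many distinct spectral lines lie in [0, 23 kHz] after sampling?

fs/2 = 23 kHz.
22.7 kHz ≤ fs/2 = 23 kHz, passes unchanged.
182.7 kHz mod fs = 44.7 kHz.
44.7 kHz > fs/2 = 23 kHz, folds to fs − 44.7 kHz = 1.3 kHz.
124.8 kHz mod fs = 32.8 kHz.
32.8 kHz > fs/2 = 23 kHz, folds to fs − 32.8 kHz = 13.2 kHz.
39 kHz > fs/2 = 23 kHz, folds to fs − 39 kHz = 7 kHz.
127.8 kHz mod fs = 35.8 kHz.
35.8 kHz > fs/2 = 23 kHz, folds to fs − 35.8 kHz = 10.2 kHz.
Distinct values: {1.3 kHz, 7 kHz, 10.2 kHz, 13.2 kHz, 22.7 kHz} → 5.

5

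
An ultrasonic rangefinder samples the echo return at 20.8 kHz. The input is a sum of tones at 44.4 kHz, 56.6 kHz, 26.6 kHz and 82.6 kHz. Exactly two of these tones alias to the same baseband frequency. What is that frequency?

5.8 kHz

fs/2 = 10.4 kHz.
44.4 kHz mod fs = 2.8 kHz.
2.8 kHz ≤ fs/2 = 10.4 kHz, appears at 2.8 kHz.
56.6 kHz mod fs = 15 kHz.
15 kHz > fs/2 = 10.4 kHz, folds to fs − 15 kHz = 5.8 kHz.
26.6 kHz mod fs = 5.8 kHz.
5.8 kHz ≤ fs/2 = 10.4 kHz, appears at 5.8 kHz.
82.6 kHz mod fs = 20.2 kHz.
20.2 kHz > fs/2 = 10.4 kHz, folds to fs − 20.2 kHz = 0.6 kHz.
26.6 kHz and 56.6 kHz both map to 5.8 kHz.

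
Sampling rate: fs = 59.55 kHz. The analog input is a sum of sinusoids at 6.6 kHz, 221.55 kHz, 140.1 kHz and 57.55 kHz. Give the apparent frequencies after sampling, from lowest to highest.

2 kHz, 6.6 kHz, 16.65 kHz, 21 kHz

fs/2 = 29.775 kHz.
6.6 kHz ≤ fs/2 = 29.775 kHz, passes unchanged.
221.55 kHz mod fs = 42.9 kHz.
42.9 kHz > fs/2 = 29.775 kHz, folds to fs − 42.9 kHz = 16.65 kHz.
140.1 kHz mod fs = 21 kHz.
21 kHz ≤ fs/2 = 29.775 kHz, appears at 21 kHz.
57.55 kHz > fs/2 = 29.775 kHz, folds to fs − 57.55 kHz = 2 kHz.
Distinct values: {2 kHz, 6.6 kHz, 16.65 kHz, 21 kHz}.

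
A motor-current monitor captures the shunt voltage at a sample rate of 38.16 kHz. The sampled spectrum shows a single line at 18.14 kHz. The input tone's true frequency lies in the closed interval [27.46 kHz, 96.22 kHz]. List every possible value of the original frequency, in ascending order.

56.3 kHz, 58.18 kHz, 94.46 kHz

Frequencies that alias to 18.14 kHz are k·fs ± 18.14 kHz for integer k ≥ 0.
k=0: 18.14 kHz.
k=1: 20.02 kHz, 56.3 kHz.
k=2: 58.18 kHz, 94.46 kHz.
k=3: 96.34 kHz, 132.62 kHz.
Within [27.46 kHz, 96.22 kHz]: 56.3 kHz, 58.18 kHz, 94.46 kHz.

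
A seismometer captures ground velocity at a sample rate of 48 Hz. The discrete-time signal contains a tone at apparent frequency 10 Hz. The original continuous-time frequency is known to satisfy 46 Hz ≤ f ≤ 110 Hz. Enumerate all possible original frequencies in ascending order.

Frequencies that alias to 10 Hz are k·fs ± 10 Hz for integer k ≥ 0.
k=0: 10 Hz.
k=1: 38 Hz, 58 Hz.
k=2: 86 Hz, 106 Hz.
k=3: 134 Hz, 154 Hz.
Within [46 Hz, 110 Hz]: 58 Hz, 86 Hz, 106 Hz.

58 Hz, 86 Hz, 106 Hz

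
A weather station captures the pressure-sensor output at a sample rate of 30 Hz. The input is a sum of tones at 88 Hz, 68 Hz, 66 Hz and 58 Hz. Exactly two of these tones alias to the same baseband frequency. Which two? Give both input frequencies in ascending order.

fs/2 = 15 Hz.
88 Hz mod fs = 28 Hz.
28 Hz > fs/2 = 15 Hz, folds to fs − 28 Hz = 2 Hz.
68 Hz mod fs = 8 Hz.
8 Hz ≤ fs/2 = 15 Hz, appears at 8 Hz.
66 Hz mod fs = 6 Hz.
6 Hz ≤ fs/2 = 15 Hz, appears at 6 Hz.
58 Hz mod fs = 28 Hz.
28 Hz > fs/2 = 15 Hz, folds to fs − 28 Hz = 2 Hz.
58 Hz and 88 Hz both map to 2 Hz.

58 Hz, 88 Hz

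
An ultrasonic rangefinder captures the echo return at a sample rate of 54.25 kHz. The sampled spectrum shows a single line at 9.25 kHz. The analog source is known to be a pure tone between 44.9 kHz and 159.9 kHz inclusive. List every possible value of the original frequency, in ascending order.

45 kHz, 63.5 kHz, 99.25 kHz, 117.75 kHz, 153.5 kHz

Frequencies that alias to 9.25 kHz are k·fs ± 9.25 kHz for integer k ≥ 0.
k=0: 9.25 kHz.
k=1: 45 kHz, 63.5 kHz.
k=2: 99.25 kHz, 117.75 kHz.
k=3: 153.5 kHz, 172 kHz.
k=4: 207.75 kHz, 226.25 kHz.
Within [44.9 kHz, 159.9 kHz]: 45 kHz, 63.5 kHz, 99.25 kHz, 117.75 kHz, 153.5 kHz.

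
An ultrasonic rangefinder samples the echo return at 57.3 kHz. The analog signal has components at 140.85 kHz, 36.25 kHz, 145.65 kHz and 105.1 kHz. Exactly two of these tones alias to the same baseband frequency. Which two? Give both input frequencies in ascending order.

fs/2 = 28.65 kHz.
140.85 kHz mod fs = 26.25 kHz.
26.25 kHz ≤ fs/2 = 28.65 kHz, appears at 26.25 kHz.
36.25 kHz > fs/2 = 28.65 kHz, folds to fs − 36.25 kHz = 21.05 kHz.
145.65 kHz mod fs = 31.05 kHz.
31.05 kHz > fs/2 = 28.65 kHz, folds to fs − 31.05 kHz = 26.25 kHz.
105.1 kHz mod fs = 47.8 kHz.
47.8 kHz > fs/2 = 28.65 kHz, folds to fs − 47.8 kHz = 9.5 kHz.
140.85 kHz and 145.65 kHz both map to 26.25 kHz.

140.85 kHz, 145.65 kHz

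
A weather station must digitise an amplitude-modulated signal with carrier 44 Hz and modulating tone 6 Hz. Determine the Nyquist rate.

AM sidebands sit at fc ± fm = 38 Hz and 50 Hz.
Highest-frequency component: 50 Hz.
Nyquist rate = 2 × 50 Hz = 100 Hz.

100 Hz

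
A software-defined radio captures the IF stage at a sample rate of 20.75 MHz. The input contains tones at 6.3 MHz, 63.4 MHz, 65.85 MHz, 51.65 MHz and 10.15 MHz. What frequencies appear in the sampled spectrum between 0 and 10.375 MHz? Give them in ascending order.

fs/2 = 10.375 MHz.
6.3 MHz ≤ fs/2 = 10.375 MHz, passes unchanged.
63.4 MHz mod fs = 1.15 MHz.
1.15 MHz ≤ fs/2 = 10.375 MHz, appears at 1.15 MHz.
65.85 MHz mod fs = 3.6 MHz.
3.6 MHz ≤ fs/2 = 10.375 MHz, appears at 3.6 MHz.
51.65 MHz mod fs = 10.15 MHz.
10.15 MHz ≤ fs/2 = 10.375 MHz, appears at 10.15 MHz.
10.15 MHz ≤ fs/2 = 10.375 MHz, passes unchanged.
Distinct values: {1.15 MHz, 3.6 MHz, 6.3 MHz, 10.15 MHz}.

1.15 MHz, 3.6 MHz, 6.3 MHz, 10.15 MHz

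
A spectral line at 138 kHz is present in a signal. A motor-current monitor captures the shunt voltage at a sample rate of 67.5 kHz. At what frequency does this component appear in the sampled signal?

138 kHz mod fs = 3 kHz.
3 kHz ≤ fs/2 = 33.75 kHz, appears at 3 kHz.

3 kHz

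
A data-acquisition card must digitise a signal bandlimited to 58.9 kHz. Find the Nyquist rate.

Nyquist rate = 2 × 58.9 kHz = 117.8 kHz.

117.8 kHz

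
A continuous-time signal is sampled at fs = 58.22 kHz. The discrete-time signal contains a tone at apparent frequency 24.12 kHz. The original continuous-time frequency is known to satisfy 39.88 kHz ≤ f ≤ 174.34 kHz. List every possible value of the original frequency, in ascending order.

82.34 kHz, 92.32 kHz, 140.56 kHz, 150.54 kHz

Frequencies that alias to 24.12 kHz are k·fs ± 24.12 kHz for integer k ≥ 0.
k=0: 24.12 kHz.
k=1: 34.1 kHz, 82.34 kHz.
k=2: 92.32 kHz, 140.56 kHz.
k=3: 150.54 kHz, 198.78 kHz.
k=4: 208.76 kHz, 257 kHz.
Within [39.88 kHz, 174.34 kHz]: 82.34 kHz, 92.32 kHz, 140.56 kHz, 150.54 kHz.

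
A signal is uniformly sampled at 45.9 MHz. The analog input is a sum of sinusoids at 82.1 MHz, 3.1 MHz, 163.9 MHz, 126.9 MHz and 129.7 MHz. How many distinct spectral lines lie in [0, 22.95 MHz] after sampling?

5

fs/2 = 22.95 MHz.
82.1 MHz mod fs = 36.2 MHz.
36.2 MHz > fs/2 = 22.95 MHz, folds to fs − 36.2 MHz = 9.7 MHz.
3.1 MHz ≤ fs/2 = 22.95 MHz, passes unchanged.
163.9 MHz mod fs = 26.2 MHz.
26.2 MHz > fs/2 = 22.95 MHz, folds to fs − 26.2 MHz = 19.7 MHz.
126.9 MHz mod fs = 35.1 MHz.
35.1 MHz > fs/2 = 22.95 MHz, folds to fs − 35.1 MHz = 10.8 MHz.
129.7 MHz mod fs = 37.9 MHz.
37.9 MHz > fs/2 = 22.95 MHz, folds to fs − 37.9 MHz = 8 MHz.
Distinct values: {3.1 MHz, 8 MHz, 9.7 MHz, 10.8 MHz, 19.7 MHz} → 5.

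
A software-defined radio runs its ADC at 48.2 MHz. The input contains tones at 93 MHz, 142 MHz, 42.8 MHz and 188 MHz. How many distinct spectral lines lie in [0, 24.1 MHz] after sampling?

4

fs/2 = 24.1 MHz.
93 MHz mod fs = 44.8 MHz.
44.8 MHz > fs/2 = 24.1 MHz, folds to fs − 44.8 MHz = 3.4 MHz.
142 MHz mod fs = 45.6 MHz.
45.6 MHz > fs/2 = 24.1 MHz, folds to fs − 45.6 MHz = 2.6 MHz.
42.8 MHz > fs/2 = 24.1 MHz, folds to fs − 42.8 MHz = 5.4 MHz.
188 MHz mod fs = 43.4 MHz.
43.4 MHz > fs/2 = 24.1 MHz, folds to fs − 43.4 MHz = 4.8 MHz.
Distinct values: {2.6 MHz, 3.4 MHz, 4.8 MHz, 5.4 MHz} → 4.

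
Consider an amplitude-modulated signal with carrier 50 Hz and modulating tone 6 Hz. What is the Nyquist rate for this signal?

112 Hz

AM sidebands sit at fc ± fm = 44 Hz and 56 Hz.
Highest-frequency component: 56 Hz.
Nyquist rate = 2 × 56 Hz = 112 Hz.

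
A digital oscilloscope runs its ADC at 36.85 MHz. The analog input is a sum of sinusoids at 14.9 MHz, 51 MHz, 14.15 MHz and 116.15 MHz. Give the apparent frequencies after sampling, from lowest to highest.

5.6 MHz, 14.15 MHz, 14.9 MHz

fs/2 = 18.425 MHz.
14.9 MHz ≤ fs/2 = 18.425 MHz, passes unchanged.
51 MHz mod fs = 14.15 MHz.
14.15 MHz ≤ fs/2 = 18.425 MHz, appears at 14.15 MHz.
14.15 MHz ≤ fs/2 = 18.425 MHz, passes unchanged.
116.15 MHz mod fs = 5.6 MHz.
5.6 MHz ≤ fs/2 = 18.425 MHz, appears at 5.6 MHz.
Distinct values: {5.6 MHz, 14.15 MHz, 14.9 MHz}.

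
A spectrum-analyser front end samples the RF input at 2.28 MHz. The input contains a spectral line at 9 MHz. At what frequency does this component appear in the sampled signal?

9 MHz mod fs = 2.16 MHz.
2.16 MHz > fs/2 = 1.14 MHz, folds to fs − 2.16 MHz = 0.12 MHz.

0.12 MHz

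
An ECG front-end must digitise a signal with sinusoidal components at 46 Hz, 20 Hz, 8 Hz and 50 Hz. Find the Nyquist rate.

100 Hz

Highest-frequency component: 50 Hz.
Nyquist rate = 2 × 50 Hz = 100 Hz.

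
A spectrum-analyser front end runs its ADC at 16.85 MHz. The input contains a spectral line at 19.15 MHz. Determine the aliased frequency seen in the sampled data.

2.3 MHz

19.15 MHz mod fs = 2.3 MHz.
2.3 MHz ≤ fs/2 = 8.425 MHz, appears at 2.3 MHz.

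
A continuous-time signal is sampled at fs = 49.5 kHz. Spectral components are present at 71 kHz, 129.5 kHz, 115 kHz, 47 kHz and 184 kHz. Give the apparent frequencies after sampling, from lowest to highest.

2.5 kHz, 14 kHz, 16 kHz, 19 kHz, 21.5 kHz

fs/2 = 24.75 kHz.
71 kHz mod fs = 21.5 kHz.
21.5 kHz ≤ fs/2 = 24.75 kHz, appears at 21.5 kHz.
129.5 kHz mod fs = 30.5 kHz.
30.5 kHz > fs/2 = 24.75 kHz, folds to fs − 30.5 kHz = 19 kHz.
115 kHz mod fs = 16 kHz.
16 kHz ≤ fs/2 = 24.75 kHz, appears at 16 kHz.
47 kHz > fs/2 = 24.75 kHz, folds to fs − 47 kHz = 2.5 kHz.
184 kHz mod fs = 35.5 kHz.
35.5 kHz > fs/2 = 24.75 kHz, folds to fs − 35.5 kHz = 14 kHz.
Distinct values: {2.5 kHz, 14 kHz, 16 kHz, 19 kHz, 21.5 kHz}.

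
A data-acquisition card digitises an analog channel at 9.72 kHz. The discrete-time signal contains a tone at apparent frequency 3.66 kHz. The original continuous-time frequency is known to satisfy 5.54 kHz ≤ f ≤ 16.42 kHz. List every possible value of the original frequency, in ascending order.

6.06 kHz, 13.38 kHz, 15.78 kHz

Frequencies that alias to 3.66 kHz are k·fs ± 3.66 kHz for integer k ≥ 0.
k=0: 3.66 kHz.
k=1: 6.06 kHz, 13.38 kHz.
k=2: 15.78 kHz, 23.1 kHz.
k=3: 25.5 kHz, 32.82 kHz.
Within [5.54 kHz, 16.42 kHz]: 6.06 kHz, 13.38 kHz, 15.78 kHz.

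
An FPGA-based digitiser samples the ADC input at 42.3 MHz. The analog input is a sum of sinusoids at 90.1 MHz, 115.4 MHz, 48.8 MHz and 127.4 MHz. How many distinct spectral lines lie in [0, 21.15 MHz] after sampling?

4

fs/2 = 21.15 MHz.
90.1 MHz mod fs = 5.5 MHz.
5.5 MHz ≤ fs/2 = 21.15 MHz, appears at 5.5 MHz.
115.4 MHz mod fs = 30.8 MHz.
30.8 MHz > fs/2 = 21.15 MHz, folds to fs − 30.8 MHz = 11.5 MHz.
48.8 MHz mod fs = 6.5 MHz.
6.5 MHz ≤ fs/2 = 21.15 MHz, appears at 6.5 MHz.
127.4 MHz mod fs = 0.5 MHz.
0.5 MHz ≤ fs/2 = 21.15 MHz, appears at 0.5 MHz.
Distinct values: {0.5 MHz, 5.5 MHz, 6.5 MHz, 11.5 MHz} → 4.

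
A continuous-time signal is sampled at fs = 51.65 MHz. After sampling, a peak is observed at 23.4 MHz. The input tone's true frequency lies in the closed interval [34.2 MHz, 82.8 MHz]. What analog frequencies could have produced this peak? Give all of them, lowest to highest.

Frequencies that alias to 23.4 MHz are k·fs ± 23.4 MHz for integer k ≥ 0.
k=0: 23.4 MHz.
k=1: 28.25 MHz, 75.05 MHz.
k=2: 79.9 MHz, 126.7 MHz.
k=3: 131.55 MHz, 178.35 MHz.
Within [34.2 MHz, 82.8 MHz]: 75.05 MHz, 79.9 MHz.

75.05 MHz, 79.9 MHz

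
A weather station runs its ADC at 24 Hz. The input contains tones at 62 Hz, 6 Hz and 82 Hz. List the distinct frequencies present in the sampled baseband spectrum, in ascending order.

6 Hz, 10 Hz

fs/2 = 12 Hz.
62 Hz mod fs = 14 Hz.
14 Hz > fs/2 = 12 Hz, folds to fs − 14 Hz = 10 Hz.
6 Hz ≤ fs/2 = 12 Hz, passes unchanged.
82 Hz mod fs = 10 Hz.
10 Hz ≤ fs/2 = 12 Hz, appears at 10 Hz.
Distinct values: {6 Hz, 10 Hz}.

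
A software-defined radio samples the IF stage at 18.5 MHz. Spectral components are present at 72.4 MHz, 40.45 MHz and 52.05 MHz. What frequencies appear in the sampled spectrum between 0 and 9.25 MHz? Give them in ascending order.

1.6 MHz, 3.45 MHz

fs/2 = 9.25 MHz.
72.4 MHz mod fs = 16.9 MHz.
16.9 MHz > fs/2 = 9.25 MHz, folds to fs − 16.9 MHz = 1.6 MHz.
40.45 MHz mod fs = 3.45 MHz.
3.45 MHz ≤ fs/2 = 9.25 MHz, appears at 3.45 MHz.
52.05 MHz mod fs = 15.05 MHz.
15.05 MHz > fs/2 = 9.25 MHz, folds to fs − 15.05 MHz = 3.45 MHz.
Distinct values: {1.6 MHz, 3.45 MHz}.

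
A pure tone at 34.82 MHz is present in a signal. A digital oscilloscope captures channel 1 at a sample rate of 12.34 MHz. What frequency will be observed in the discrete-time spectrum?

2.2 MHz

34.82 MHz mod fs = 10.14 MHz.
10.14 MHz > fs/2 = 6.17 MHz, folds to fs − 10.14 MHz = 2.2 MHz.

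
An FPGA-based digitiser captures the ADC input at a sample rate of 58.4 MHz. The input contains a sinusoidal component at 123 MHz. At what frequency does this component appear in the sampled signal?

123 MHz mod fs = 6.2 MHz.
6.2 MHz ≤ fs/2 = 29.2 MHz, appears at 6.2 MHz.

6.2 MHz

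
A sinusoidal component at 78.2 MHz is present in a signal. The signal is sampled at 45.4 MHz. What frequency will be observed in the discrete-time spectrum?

78.2 MHz mod fs = 32.8 MHz.
32.8 MHz > fs/2 = 22.7 MHz, folds to fs − 32.8 MHz = 12.6 MHz.

12.6 MHz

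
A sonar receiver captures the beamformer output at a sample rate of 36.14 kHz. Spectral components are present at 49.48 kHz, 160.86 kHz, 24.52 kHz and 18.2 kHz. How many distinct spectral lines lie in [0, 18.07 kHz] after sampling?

4

fs/2 = 18.07 kHz.
49.48 kHz mod fs = 13.34 kHz.
13.34 kHz ≤ fs/2 = 18.07 kHz, appears at 13.34 kHz.
160.86 kHz mod fs = 16.3 kHz.
16.3 kHz ≤ fs/2 = 18.07 kHz, appears at 16.3 kHz.
24.52 kHz > fs/2 = 18.07 kHz, folds to fs − 24.52 kHz = 11.62 kHz.
18.2 kHz > fs/2 = 18.07 kHz, folds to fs − 18.2 kHz = 17.94 kHz.
Distinct values: {11.62 kHz, 13.34 kHz, 16.3 kHz, 17.94 kHz} → 4.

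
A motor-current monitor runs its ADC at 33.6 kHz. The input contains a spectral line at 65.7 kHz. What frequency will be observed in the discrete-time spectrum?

1.5 kHz

65.7 kHz mod fs = 32.1 kHz.
32.1 kHz > fs/2 = 16.8 kHz, folds to fs − 32.1 kHz = 1.5 kHz.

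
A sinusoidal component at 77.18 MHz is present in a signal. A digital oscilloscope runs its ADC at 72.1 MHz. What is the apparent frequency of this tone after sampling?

5.08 MHz

77.18 MHz mod fs = 5.08 MHz.
5.08 MHz ≤ fs/2 = 36.05 MHz, appears at 5.08 MHz.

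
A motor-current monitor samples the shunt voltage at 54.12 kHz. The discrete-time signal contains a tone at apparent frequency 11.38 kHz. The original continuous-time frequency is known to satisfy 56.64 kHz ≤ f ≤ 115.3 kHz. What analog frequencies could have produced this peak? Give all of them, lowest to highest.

65.5 kHz, 96.86 kHz

Frequencies that alias to 11.38 kHz are k·fs ± 11.38 kHz for integer k ≥ 0.
k=0: 11.38 kHz.
k=1: 42.74 kHz, 65.5 kHz.
k=2: 96.86 kHz, 119.62 kHz.
k=3: 150.98 kHz, 173.74 kHz.
Within [56.64 kHz, 115.3 kHz]: 65.5 kHz, 96.86 kHz.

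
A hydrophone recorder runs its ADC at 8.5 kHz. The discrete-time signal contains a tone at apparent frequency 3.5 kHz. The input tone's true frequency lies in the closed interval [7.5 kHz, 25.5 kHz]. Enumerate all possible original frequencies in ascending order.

12 kHz, 13.5 kHz, 20.5 kHz, 22 kHz

Frequencies that alias to 3.5 kHz are k·fs ± 3.5 kHz for integer k ≥ 0.
k=0: 3.5 kHz.
k=1: 5 kHz, 12 kHz.
k=2: 13.5 kHz, 20.5 kHz.
k=3: 22 kHz, 29 kHz.
k=4: 30.5 kHz, 37.5 kHz.
Within [7.5 kHz, 25.5 kHz]: 12 kHz, 13.5 kHz, 20.5 kHz, 22 kHz.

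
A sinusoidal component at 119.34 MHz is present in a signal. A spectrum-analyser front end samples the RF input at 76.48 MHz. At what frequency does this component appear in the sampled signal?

119.34 MHz mod fs = 42.86 MHz.
42.86 MHz > fs/2 = 38.24 MHz, folds to fs − 42.86 MHz = 33.62 MHz.

33.62 MHz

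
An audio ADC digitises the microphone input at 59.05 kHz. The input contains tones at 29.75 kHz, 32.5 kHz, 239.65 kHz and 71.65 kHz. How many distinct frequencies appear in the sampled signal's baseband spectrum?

fs/2 = 29.525 kHz.
29.75 kHz > fs/2 = 29.525 kHz, folds to fs − 29.75 kHz = 29.3 kHz.
32.5 kHz > fs/2 = 29.525 kHz, folds to fs − 32.5 kHz = 26.55 kHz.
239.65 kHz mod fs = 3.45 kHz.
3.45 kHz ≤ fs/2 = 29.525 kHz, appears at 3.45 kHz.
71.65 kHz mod fs = 12.6 kHz.
12.6 kHz ≤ fs/2 = 29.525 kHz, appears at 12.6 kHz.
Distinct values: {3.45 kHz, 12.6 kHz, 26.55 kHz, 29.3 kHz} → 4.

4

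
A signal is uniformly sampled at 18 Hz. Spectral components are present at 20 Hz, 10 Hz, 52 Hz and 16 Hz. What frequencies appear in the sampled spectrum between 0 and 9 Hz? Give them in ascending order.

2 Hz, 8 Hz

fs/2 = 9 Hz.
20 Hz mod fs = 2 Hz.
2 Hz ≤ fs/2 = 9 Hz, appears at 2 Hz.
10 Hz > fs/2 = 9 Hz, folds to fs − 10 Hz = 8 Hz.
52 Hz mod fs = 16 Hz.
16 Hz > fs/2 = 9 Hz, folds to fs − 16 Hz = 2 Hz.
16 Hz > fs/2 = 9 Hz, folds to fs − 16 Hz = 2 Hz.
Distinct values: {2 Hz, 8 Hz}.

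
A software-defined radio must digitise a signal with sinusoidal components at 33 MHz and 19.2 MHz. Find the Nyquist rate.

Highest-frequency component: 33 MHz.
Nyquist rate = 2 × 33 MHz = 66 MHz.

66 MHz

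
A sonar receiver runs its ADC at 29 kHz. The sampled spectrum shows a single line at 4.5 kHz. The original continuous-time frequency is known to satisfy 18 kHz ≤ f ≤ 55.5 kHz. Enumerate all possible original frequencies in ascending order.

Frequencies that alias to 4.5 kHz are k·fs ± 4.5 kHz for integer k ≥ 0.
k=0: 4.5 kHz.
k=1: 24.5 kHz, 33.5 kHz.
k=2: 53.5 kHz, 62.5 kHz.
k=3: 82.5 kHz, 91.5 kHz.
Within [18 kHz, 55.5 kHz]: 24.5 kHz, 33.5 kHz, 53.5 kHz.

24.5 kHz, 33.5 kHz, 53.5 kHz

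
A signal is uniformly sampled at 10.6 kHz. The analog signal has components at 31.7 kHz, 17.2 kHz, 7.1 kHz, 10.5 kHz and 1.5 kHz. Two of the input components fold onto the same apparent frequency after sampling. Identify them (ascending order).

10.5 kHz, 31.7 kHz

fs/2 = 5.3 kHz.
31.7 kHz mod fs = 10.5 kHz.
10.5 kHz > fs/2 = 5.3 kHz, folds to fs − 10.5 kHz = 0.1 kHz.
17.2 kHz mod fs = 6.6 kHz.
6.6 kHz > fs/2 = 5.3 kHz, folds to fs − 6.6 kHz = 4 kHz.
7.1 kHz > fs/2 = 5.3 kHz, folds to fs − 7.1 kHz = 3.5 kHz.
10.5 kHz > fs/2 = 5.3 kHz, folds to fs − 10.5 kHz = 0.1 kHz.
1.5 kHz ≤ fs/2 = 5.3 kHz, passes unchanged.
10.5 kHz and 31.7 kHz both map to 0.1 kHz.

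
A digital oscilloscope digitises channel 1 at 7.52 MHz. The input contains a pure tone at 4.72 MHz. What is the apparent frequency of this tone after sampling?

2.8 MHz

4.72 MHz > fs/2 = 3.76 MHz, folds to fs − 4.72 MHz = 2.8 MHz.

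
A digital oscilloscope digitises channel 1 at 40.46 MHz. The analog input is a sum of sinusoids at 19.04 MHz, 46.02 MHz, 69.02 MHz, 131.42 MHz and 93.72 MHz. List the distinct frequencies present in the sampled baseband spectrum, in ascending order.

5.56 MHz, 10.04 MHz, 11.9 MHz, 12.8 MHz, 19.04 MHz

fs/2 = 20.23 MHz.
19.04 MHz ≤ fs/2 = 20.23 MHz, passes unchanged.
46.02 MHz mod fs = 5.56 MHz.
5.56 MHz ≤ fs/2 = 20.23 MHz, appears at 5.56 MHz.
69.02 MHz mod fs = 28.56 MHz.
28.56 MHz > fs/2 = 20.23 MHz, folds to fs − 28.56 MHz = 11.9 MHz.
131.42 MHz mod fs = 10.04 MHz.
10.04 MHz ≤ fs/2 = 20.23 MHz, appears at 10.04 MHz.
93.72 MHz mod fs = 12.8 MHz.
12.8 MHz ≤ fs/2 = 20.23 MHz, appears at 12.8 MHz.
Distinct values: {5.56 MHz, 10.04 MHz, 11.9 MHz, 12.8 MHz, 19.04 MHz}.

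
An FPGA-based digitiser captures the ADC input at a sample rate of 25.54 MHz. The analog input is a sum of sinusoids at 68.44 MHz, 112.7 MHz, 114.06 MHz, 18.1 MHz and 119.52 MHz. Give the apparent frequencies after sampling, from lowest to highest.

fs/2 = 12.77 MHz.
68.44 MHz mod fs = 17.36 MHz.
17.36 MHz > fs/2 = 12.77 MHz, folds to fs − 17.36 MHz = 8.18 MHz.
112.7 MHz mod fs = 10.54 MHz.
10.54 MHz ≤ fs/2 = 12.77 MHz, appears at 10.54 MHz.
114.06 MHz mod fs = 11.9 MHz.
11.9 MHz ≤ fs/2 = 12.77 MHz, appears at 11.9 MHz.
18.1 MHz > fs/2 = 12.77 MHz, folds to fs − 18.1 MHz = 7.44 MHz.
119.52 MHz mod fs = 17.36 MHz.
17.36 MHz > fs/2 = 12.77 MHz, folds to fs − 17.36 MHz = 8.18 MHz.
Distinct values: {7.44 MHz, 8.18 MHz, 10.54 MHz, 11.9 MHz}.

7.44 MHz, 8.18 MHz, 10.54 MHz, 11.9 MHz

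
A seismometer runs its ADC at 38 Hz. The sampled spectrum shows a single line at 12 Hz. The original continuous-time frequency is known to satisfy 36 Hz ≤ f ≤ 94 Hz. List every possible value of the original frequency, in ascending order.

50 Hz, 64 Hz, 88 Hz

Frequencies that alias to 12 Hz are k·fs ± 12 Hz for integer k ≥ 0.
k=0: 12 Hz.
k=1: 26 Hz, 50 Hz.
k=2: 64 Hz, 88 Hz.
k=3: 102 Hz, 126 Hz.
Within [36 Hz, 94 Hz]: 50 Hz, 64 Hz, 88 Hz.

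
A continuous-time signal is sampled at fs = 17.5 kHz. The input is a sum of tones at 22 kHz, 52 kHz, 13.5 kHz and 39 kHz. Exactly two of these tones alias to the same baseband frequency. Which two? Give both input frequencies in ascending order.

fs/2 = 8.75 kHz.
22 kHz mod fs = 4.5 kHz.
4.5 kHz ≤ fs/2 = 8.75 kHz, appears at 4.5 kHz.
52 kHz mod fs = 17 kHz.
17 kHz > fs/2 = 8.75 kHz, folds to fs − 17 kHz = 0.5 kHz.
13.5 kHz > fs/2 = 8.75 kHz, folds to fs − 13.5 kHz = 4 kHz.
39 kHz mod fs = 4 kHz.
4 kHz ≤ fs/2 = 8.75 kHz, appears at 4 kHz.
13.5 kHz and 39 kHz both map to 4 kHz.

13.5 kHz, 39 kHz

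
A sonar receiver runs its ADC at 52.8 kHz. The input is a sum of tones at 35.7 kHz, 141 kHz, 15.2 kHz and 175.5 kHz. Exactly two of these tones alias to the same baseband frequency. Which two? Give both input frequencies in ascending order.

35.7 kHz, 175.5 kHz

fs/2 = 26.4 kHz.
35.7 kHz > fs/2 = 26.4 kHz, folds to fs − 35.7 kHz = 17.1 kHz.
141 kHz mod fs = 35.4 kHz.
35.4 kHz > fs/2 = 26.4 kHz, folds to fs − 35.4 kHz = 17.4 kHz.
15.2 kHz ≤ fs/2 = 26.4 kHz, passes unchanged.
175.5 kHz mod fs = 17.1 kHz.
17.1 kHz ≤ fs/2 = 26.4 kHz, appears at 17.1 kHz.
35.7 kHz and 175.5 kHz both map to 17.1 kHz.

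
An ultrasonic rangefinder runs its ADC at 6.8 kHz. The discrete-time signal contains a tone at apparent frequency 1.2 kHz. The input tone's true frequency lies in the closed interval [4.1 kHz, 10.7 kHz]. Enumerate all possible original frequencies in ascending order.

Frequencies that alias to 1.2 kHz are k·fs ± 1.2 kHz for integer k ≥ 0.
k=0: 1.2 kHz.
k=1: 5.6 kHz, 8 kHz.
k=2: 12.4 kHz, 14.8 kHz.
Within [4.1 kHz, 10.7 kHz]: 5.6 kHz, 8 kHz.

5.6 kHz, 8 kHz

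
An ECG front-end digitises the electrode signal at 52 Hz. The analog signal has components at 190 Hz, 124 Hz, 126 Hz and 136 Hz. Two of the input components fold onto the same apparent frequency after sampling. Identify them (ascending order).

fs/2 = 26 Hz.
190 Hz mod fs = 34 Hz.
34 Hz > fs/2 = 26 Hz, folds to fs − 34 Hz = 18 Hz.
124 Hz mod fs = 20 Hz.
20 Hz ≤ fs/2 = 26 Hz, appears at 20 Hz.
126 Hz mod fs = 22 Hz.
22 Hz ≤ fs/2 = 26 Hz, appears at 22 Hz.
136 Hz mod fs = 32 Hz.
32 Hz > fs/2 = 26 Hz, folds to fs − 32 Hz = 20 Hz.
124 Hz and 136 Hz both map to 20 Hz.

124 Hz, 136 Hz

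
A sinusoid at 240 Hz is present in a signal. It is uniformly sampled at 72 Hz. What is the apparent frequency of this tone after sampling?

240 Hz mod fs = 24 Hz.
24 Hz ≤ fs/2 = 36 Hz, appears at 24 Hz.

24 Hz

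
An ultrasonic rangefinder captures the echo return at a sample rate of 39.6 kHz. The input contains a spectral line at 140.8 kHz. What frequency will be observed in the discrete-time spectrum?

17.6 kHz

140.8 kHz mod fs = 22 kHz.
22 kHz > fs/2 = 19.8 kHz, folds to fs − 22 kHz = 17.6 kHz.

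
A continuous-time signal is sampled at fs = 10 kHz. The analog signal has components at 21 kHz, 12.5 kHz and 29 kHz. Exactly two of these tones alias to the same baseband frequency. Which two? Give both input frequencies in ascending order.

fs/2 = 5 kHz.
21 kHz mod fs = 1 kHz.
1 kHz ≤ fs/2 = 5 kHz, appears at 1 kHz.
12.5 kHz mod fs = 2.5 kHz.
2.5 kHz ≤ fs/2 = 5 kHz, appears at 2.5 kHz.
29 kHz mod fs = 9 kHz.
9 kHz > fs/2 = 5 kHz, folds to fs − 9 kHz = 1 kHz.
21 kHz and 29 kHz both map to 1 kHz.

21 kHz, 29 kHz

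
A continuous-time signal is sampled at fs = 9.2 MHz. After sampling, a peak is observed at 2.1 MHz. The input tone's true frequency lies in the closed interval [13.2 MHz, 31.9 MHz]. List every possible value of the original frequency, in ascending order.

Frequencies that alias to 2.1 MHz are k·fs ± 2.1 MHz for integer k ≥ 0.
k=0: 2.1 MHz.
k=1: 7.1 MHz, 11.3 MHz.
k=2: 16.3 MHz, 20.5 MHz.
k=3: 25.5 MHz, 29.7 MHz.
k=4: 34.7 MHz, 38.9 MHz.
Within [13.2 MHz, 31.9 MHz]: 16.3 MHz, 20.5 MHz, 25.5 MHz, 29.7 MHz.

16.3 MHz, 20.5 MHz, 25.5 MHz, 29.7 MHz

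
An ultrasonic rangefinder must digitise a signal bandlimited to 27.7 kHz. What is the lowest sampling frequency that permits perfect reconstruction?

55.4 kHz

Nyquist rate = 2 × 27.7 kHz = 55.4 kHz.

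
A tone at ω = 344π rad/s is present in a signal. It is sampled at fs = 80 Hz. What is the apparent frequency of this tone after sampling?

ω = 344π rad/s → f = ω/(2π) = 172 Hz.
172 Hz mod fs = 12 Hz.
12 Hz ≤ fs/2 = 40 Hz, appears at 12 Hz.

12 Hz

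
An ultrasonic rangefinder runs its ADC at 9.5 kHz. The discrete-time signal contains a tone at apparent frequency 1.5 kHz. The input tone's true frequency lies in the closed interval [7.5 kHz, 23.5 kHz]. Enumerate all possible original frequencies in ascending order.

8 kHz, 11 kHz, 17.5 kHz, 20.5 kHz

Frequencies that alias to 1.5 kHz are k·fs ± 1.5 kHz for integer k ≥ 0.
k=0: 1.5 kHz.
k=1: 8 kHz, 11 kHz.
k=2: 17.5 kHz, 20.5 kHz.
k=3: 27 kHz, 30 kHz.
Within [7.5 kHz, 23.5 kHz]: 8 kHz, 11 kHz, 17.5 kHz, 20.5 kHz.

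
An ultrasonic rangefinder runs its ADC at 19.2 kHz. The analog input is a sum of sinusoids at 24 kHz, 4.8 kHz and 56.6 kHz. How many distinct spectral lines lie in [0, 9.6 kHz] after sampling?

fs/2 = 9.6 kHz.
24 kHz mod fs = 4.8 kHz.
4.8 kHz ≤ fs/2 = 9.6 kHz, appears at 4.8 kHz.
4.8 kHz ≤ fs/2 = 9.6 kHz, passes unchanged.
56.6 kHz mod fs = 18.2 kHz.
18.2 kHz > fs/2 = 9.6 kHz, folds to fs − 18.2 kHz = 1 kHz.
Distinct values: {1 kHz, 4.8 kHz} → 2.

2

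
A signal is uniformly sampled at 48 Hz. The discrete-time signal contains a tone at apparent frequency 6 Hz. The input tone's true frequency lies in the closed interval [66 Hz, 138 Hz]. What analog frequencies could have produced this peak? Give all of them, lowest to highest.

90 Hz, 102 Hz, 138 Hz

Frequencies that alias to 6 Hz are k·fs ± 6 Hz for integer k ≥ 0.
k=0: 6 Hz.
k=1: 42 Hz, 54 Hz.
k=2: 90 Hz, 102 Hz.
k=3: 138 Hz, 150 Hz.
k=4: 186 Hz, 198 Hz.
Within [66 Hz, 138 Hz]: 90 Hz, 102 Hz, 138 Hz.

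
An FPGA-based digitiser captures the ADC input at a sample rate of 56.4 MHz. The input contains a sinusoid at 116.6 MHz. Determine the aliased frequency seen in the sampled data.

3.8 MHz

116.6 MHz mod fs = 3.8 MHz.
3.8 MHz ≤ fs/2 = 28.2 MHz, appears at 3.8 MHz.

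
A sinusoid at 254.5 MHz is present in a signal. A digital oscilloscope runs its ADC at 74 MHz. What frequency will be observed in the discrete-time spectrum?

32.5 MHz

254.5 MHz mod fs = 32.5 MHz.
32.5 MHz ≤ fs/2 = 37 MHz, appears at 32.5 MHz.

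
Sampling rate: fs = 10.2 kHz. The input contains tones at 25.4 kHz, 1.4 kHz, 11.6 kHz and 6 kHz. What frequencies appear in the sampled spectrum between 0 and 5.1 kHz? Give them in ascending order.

1.4 kHz, 4.2 kHz, 5 kHz

fs/2 = 5.1 kHz.
25.4 kHz mod fs = 5 kHz.
5 kHz ≤ fs/2 = 5.1 kHz, appears at 5 kHz.
1.4 kHz ≤ fs/2 = 5.1 kHz, passes unchanged.
11.6 kHz mod fs = 1.4 kHz.
1.4 kHz ≤ fs/2 = 5.1 kHz, appears at 1.4 kHz.
6 kHz > fs/2 = 5.1 kHz, folds to fs − 6 kHz = 4.2 kHz.
Distinct values: {1.4 kHz, 4.2 kHz, 5 kHz}.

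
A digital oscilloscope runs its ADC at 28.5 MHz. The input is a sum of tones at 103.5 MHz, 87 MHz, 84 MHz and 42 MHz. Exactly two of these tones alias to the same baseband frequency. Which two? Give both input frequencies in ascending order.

fs/2 = 14.25 MHz.
103.5 MHz mod fs = 18 MHz.
18 MHz > fs/2 = 14.25 MHz, folds to fs − 18 MHz = 10.5 MHz.
87 MHz mod fs = 1.5 MHz.
1.5 MHz ≤ fs/2 = 14.25 MHz, appears at 1.5 MHz.
84 MHz mod fs = 27 MHz.
27 MHz > fs/2 = 14.25 MHz, folds to fs − 27 MHz = 1.5 MHz.
42 MHz mod fs = 13.5 MHz.
13.5 MHz ≤ fs/2 = 14.25 MHz, appears at 13.5 MHz.
84 MHz and 87 MHz both map to 1.5 MHz.

84 MHz, 87 MHz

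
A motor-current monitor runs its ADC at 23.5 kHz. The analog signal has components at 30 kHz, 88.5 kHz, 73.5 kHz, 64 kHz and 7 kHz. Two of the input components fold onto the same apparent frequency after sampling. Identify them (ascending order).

30 kHz, 64 kHz

fs/2 = 11.75 kHz.
30 kHz mod fs = 6.5 kHz.
6.5 kHz ≤ fs/2 = 11.75 kHz, appears at 6.5 kHz.
88.5 kHz mod fs = 18 kHz.
18 kHz > fs/2 = 11.75 kHz, folds to fs − 18 kHz = 5.5 kHz.
73.5 kHz mod fs = 3 kHz.
3 kHz ≤ fs/2 = 11.75 kHz, appears at 3 kHz.
64 kHz mod fs = 17 kHz.
17 kHz > fs/2 = 11.75 kHz, folds to fs − 17 kHz = 6.5 kHz.
7 kHz ≤ fs/2 = 11.75 kHz, passes unchanged.
30 kHz and 64 kHz both map to 6.5 kHz.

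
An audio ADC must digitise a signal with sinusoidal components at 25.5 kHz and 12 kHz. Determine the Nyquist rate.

Highest-frequency component: 25.5 kHz.
Nyquist rate = 2 × 25.5 kHz = 51 kHz.

51 kHz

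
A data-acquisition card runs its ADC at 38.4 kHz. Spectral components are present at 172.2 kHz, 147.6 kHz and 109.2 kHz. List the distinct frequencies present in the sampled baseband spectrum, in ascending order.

6 kHz, 18.6 kHz

fs/2 = 19.2 kHz.
172.2 kHz mod fs = 18.6 kHz.
18.6 kHz ≤ fs/2 = 19.2 kHz, appears at 18.6 kHz.
147.6 kHz mod fs = 32.4 kHz.
32.4 kHz > fs/2 = 19.2 kHz, folds to fs − 32.4 kHz = 6 kHz.
109.2 kHz mod fs = 32.4 kHz.
32.4 kHz > fs/2 = 19.2 kHz, folds to fs − 32.4 kHz = 6 kHz.
Distinct values: {6 kHz, 18.6 kHz}.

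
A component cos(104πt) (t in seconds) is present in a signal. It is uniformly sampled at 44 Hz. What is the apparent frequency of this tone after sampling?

ω = 104π rad/s → f = ω/(2π) = 52 Hz.
52 Hz mod fs = 8 Hz.
8 Hz ≤ fs/2 = 22 Hz, appears at 8 Hz.

8 Hz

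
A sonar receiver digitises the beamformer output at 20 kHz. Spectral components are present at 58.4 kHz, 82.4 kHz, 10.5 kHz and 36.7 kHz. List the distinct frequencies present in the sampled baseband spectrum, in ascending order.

fs/2 = 10 kHz.
58.4 kHz mod fs = 18.4 kHz.
18.4 kHz > fs/2 = 10 kHz, folds to fs − 18.4 kHz = 1.6 kHz.
82.4 kHz mod fs = 2.4 kHz.
2.4 kHz ≤ fs/2 = 10 kHz, appears at 2.4 kHz.
10.5 kHz > fs/2 = 10 kHz, folds to fs − 10.5 kHz = 9.5 kHz.
36.7 kHz mod fs = 16.7 kHz.
16.7 kHz > fs/2 = 10 kHz, folds to fs − 16.7 kHz = 3.3 kHz.
Distinct values: {1.6 kHz, 2.4 kHz, 3.3 kHz, 9.5 kHz}.

1.6 kHz, 2.4 kHz, 3.3 kHz, 9.5 kHz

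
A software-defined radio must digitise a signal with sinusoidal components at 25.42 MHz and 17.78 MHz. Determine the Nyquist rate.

Highest-frequency component: 25.42 MHz.
Nyquist rate = 2 × 25.42 MHz = 50.84 MHz.

50.84 MHz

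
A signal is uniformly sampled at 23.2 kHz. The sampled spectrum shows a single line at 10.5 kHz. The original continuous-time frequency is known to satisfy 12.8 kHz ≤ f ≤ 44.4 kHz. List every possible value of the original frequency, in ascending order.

33.7 kHz, 35.9 kHz

Frequencies that alias to 10.5 kHz are k·fs ± 10.5 kHz for integer k ≥ 0.
k=0: 10.5 kHz.
k=1: 12.7 kHz, 33.7 kHz.
k=2: 35.9 kHz, 56.9 kHz.
k=3: 59.1 kHz, 80.1 kHz.
Within [12.8 kHz, 44.4 kHz]: 33.7 kHz, 35.9 kHz.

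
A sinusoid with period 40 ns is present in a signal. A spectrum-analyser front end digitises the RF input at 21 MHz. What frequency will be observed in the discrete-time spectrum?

4 MHz

T = 40 ns → f = 1/T = 25 MHz.
25 MHz mod fs = 4 MHz.
4 MHz ≤ fs/2 = 10.5 MHz, appears at 4 MHz.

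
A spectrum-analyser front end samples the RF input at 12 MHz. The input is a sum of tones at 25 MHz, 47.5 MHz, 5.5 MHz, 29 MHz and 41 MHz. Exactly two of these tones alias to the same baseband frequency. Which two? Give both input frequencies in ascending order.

fs/2 = 6 MHz.
25 MHz mod fs = 1 MHz.
1 MHz ≤ fs/2 = 6 MHz, appears at 1 MHz.
47.5 MHz mod fs = 11.5 MHz.
11.5 MHz > fs/2 = 6 MHz, folds to fs − 11.5 MHz = 0.5 MHz.
5.5 MHz ≤ fs/2 = 6 MHz, passes unchanged.
29 MHz mod fs = 5 MHz.
5 MHz ≤ fs/2 = 6 MHz, appears at 5 MHz.
41 MHz mod fs = 5 MHz.
5 MHz ≤ fs/2 = 6 MHz, appears at 5 MHz.
29 MHz and 41 MHz both map to 5 MHz.

29 MHz, 41 MHz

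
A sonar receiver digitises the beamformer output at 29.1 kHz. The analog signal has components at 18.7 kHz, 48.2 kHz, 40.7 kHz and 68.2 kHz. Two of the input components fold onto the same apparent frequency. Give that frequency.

10 kHz

fs/2 = 14.55 kHz.
18.7 kHz > fs/2 = 14.55 kHz, folds to fs − 18.7 kHz = 10.4 kHz.
48.2 kHz mod fs = 19.1 kHz.
19.1 kHz > fs/2 = 14.55 kHz, folds to fs − 19.1 kHz = 10 kHz.
40.7 kHz mod fs = 11.6 kHz.
11.6 kHz ≤ fs/2 = 14.55 kHz, appears at 11.6 kHz.
68.2 kHz mod fs = 10 kHz.
10 kHz ≤ fs/2 = 14.55 kHz, appears at 10 kHz.
48.2 kHz and 68.2 kHz both map to 10 kHz.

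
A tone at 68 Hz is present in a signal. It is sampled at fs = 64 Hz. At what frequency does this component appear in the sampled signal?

4 Hz

68 Hz mod fs = 4 Hz.
4 Hz ≤ fs/2 = 32 Hz, appears at 4 Hz.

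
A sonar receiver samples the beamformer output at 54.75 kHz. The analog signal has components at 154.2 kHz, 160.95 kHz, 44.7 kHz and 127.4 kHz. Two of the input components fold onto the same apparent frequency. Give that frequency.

fs/2 = 27.375 kHz.
154.2 kHz mod fs = 44.7 kHz.
44.7 kHz > fs/2 = 27.375 kHz, folds to fs − 44.7 kHz = 10.05 kHz.
160.95 kHz mod fs = 51.45 kHz.
51.45 kHz > fs/2 = 27.375 kHz, folds to fs − 51.45 kHz = 3.3 kHz.
44.7 kHz > fs/2 = 27.375 kHz, folds to fs − 44.7 kHz = 10.05 kHz.
127.4 kHz mod fs = 17.9 kHz.
17.9 kHz ≤ fs/2 = 27.375 kHz, appears at 17.9 kHz.
44.7 kHz and 154.2 kHz both map to 10.05 kHz.

10.05 kHz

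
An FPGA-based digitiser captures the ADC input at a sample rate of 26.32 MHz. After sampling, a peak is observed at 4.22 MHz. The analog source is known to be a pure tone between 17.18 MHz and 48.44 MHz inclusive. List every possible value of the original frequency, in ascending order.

22.1 MHz, 30.54 MHz, 48.42 MHz

Frequencies that alias to 4.22 MHz are k·fs ± 4.22 MHz for integer k ≥ 0.
k=0: 4.22 MHz.
k=1: 22.1 MHz, 30.54 MHz.
k=2: 48.42 MHz, 56.86 MHz.
k=3: 74.74 MHz, 83.18 MHz.
Within [17.18 MHz, 48.44 MHz]: 22.1 MHz, 30.54 MHz, 48.42 MHz.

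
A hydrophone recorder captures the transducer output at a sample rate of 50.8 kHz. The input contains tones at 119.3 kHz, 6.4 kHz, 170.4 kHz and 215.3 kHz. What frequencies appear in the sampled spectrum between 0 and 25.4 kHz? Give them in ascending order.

6.4 kHz, 12.1 kHz, 17.7 kHz, 18 kHz

fs/2 = 25.4 kHz.
119.3 kHz mod fs = 17.7 kHz.
17.7 kHz ≤ fs/2 = 25.4 kHz, appears at 17.7 kHz.
6.4 kHz ≤ fs/2 = 25.4 kHz, passes unchanged.
170.4 kHz mod fs = 18 kHz.
18 kHz ≤ fs/2 = 25.4 kHz, appears at 18 kHz.
215.3 kHz mod fs = 12.1 kHz.
12.1 kHz ≤ fs/2 = 25.4 kHz, appears at 12.1 kHz.
Distinct values: {6.4 kHz, 12.1 kHz, 17.7 kHz, 18 kHz}.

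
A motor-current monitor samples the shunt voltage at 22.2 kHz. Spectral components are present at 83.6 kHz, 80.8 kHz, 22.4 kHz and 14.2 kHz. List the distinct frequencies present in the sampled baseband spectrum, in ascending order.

fs/2 = 11.1 kHz.
83.6 kHz mod fs = 17 kHz.
17 kHz > fs/2 = 11.1 kHz, folds to fs − 17 kHz = 5.2 kHz.
80.8 kHz mod fs = 14.2 kHz.
14.2 kHz > fs/2 = 11.1 kHz, folds to fs − 14.2 kHz = 8 kHz.
22.4 kHz mod fs = 0.2 kHz.
0.2 kHz ≤ fs/2 = 11.1 kHz, appears at 0.2 kHz.
14.2 kHz > fs/2 = 11.1 kHz, folds to fs − 14.2 kHz = 8 kHz.
Distinct values: {0.2 kHz, 5.2 kHz, 8 kHz}.

0.2 kHz, 5.2 kHz, 8 kHz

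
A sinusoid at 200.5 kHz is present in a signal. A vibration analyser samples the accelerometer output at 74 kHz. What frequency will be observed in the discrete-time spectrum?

21.5 kHz

200.5 kHz mod fs = 52.5 kHz.
52.5 kHz > fs/2 = 37 kHz, folds to fs − 52.5 kHz = 21.5 kHz.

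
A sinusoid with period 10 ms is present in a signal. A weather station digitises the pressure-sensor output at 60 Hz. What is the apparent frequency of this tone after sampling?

T = 10 ms → f = 1/T = 100 Hz.
100 Hz mod fs = 40 Hz.
40 Hz > fs/2 = 30 Hz, folds to fs − 40 Hz = 20 Hz.

20 Hz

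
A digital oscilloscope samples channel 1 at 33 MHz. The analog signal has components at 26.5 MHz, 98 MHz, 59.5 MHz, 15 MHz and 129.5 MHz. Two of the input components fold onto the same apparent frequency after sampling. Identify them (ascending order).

26.5 MHz, 59.5 MHz

fs/2 = 16.5 MHz.
26.5 MHz > fs/2 = 16.5 MHz, folds to fs − 26.5 MHz = 6.5 MHz.
98 MHz mod fs = 32 MHz.
32 MHz > fs/2 = 16.5 MHz, folds to fs − 32 MHz = 1 MHz.
59.5 MHz mod fs = 26.5 MHz.
26.5 MHz > fs/2 = 16.5 MHz, folds to fs − 26.5 MHz = 6.5 MHz.
15 MHz ≤ fs/2 = 16.5 MHz, passes unchanged.
129.5 MHz mod fs = 30.5 MHz.
30.5 MHz > fs/2 = 16.5 MHz, folds to fs − 30.5 MHz = 2.5 MHz.
26.5 MHz and 59.5 MHz both map to 6.5 MHz.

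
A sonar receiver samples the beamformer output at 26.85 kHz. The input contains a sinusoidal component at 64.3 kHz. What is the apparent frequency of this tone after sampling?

64.3 kHz mod fs = 10.6 kHz.
10.6 kHz ≤ fs/2 = 13.425 kHz, appears at 10.6 kHz.

10.6 kHz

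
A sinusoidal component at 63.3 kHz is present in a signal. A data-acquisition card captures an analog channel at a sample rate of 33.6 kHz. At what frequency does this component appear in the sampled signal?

3.9 kHz

63.3 kHz mod fs = 29.7 kHz.
29.7 kHz > fs/2 = 16.8 kHz, folds to fs − 29.7 kHz = 3.9 kHz.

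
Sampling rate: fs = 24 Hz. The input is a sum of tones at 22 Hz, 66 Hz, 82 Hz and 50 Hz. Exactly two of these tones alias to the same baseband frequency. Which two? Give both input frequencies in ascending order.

fs/2 = 12 Hz.
22 Hz > fs/2 = 12 Hz, folds to fs − 22 Hz = 2 Hz.
66 Hz mod fs = 18 Hz.
18 Hz > fs/2 = 12 Hz, folds to fs − 18 Hz = 6 Hz.
82 Hz mod fs = 10 Hz.
10 Hz ≤ fs/2 = 12 Hz, appears at 10 Hz.
50 Hz mod fs = 2 Hz.
2 Hz ≤ fs/2 = 12 Hz, appears at 2 Hz.
22 Hz and 50 Hz both map to 2 Hz.

22 Hz, 50 Hz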